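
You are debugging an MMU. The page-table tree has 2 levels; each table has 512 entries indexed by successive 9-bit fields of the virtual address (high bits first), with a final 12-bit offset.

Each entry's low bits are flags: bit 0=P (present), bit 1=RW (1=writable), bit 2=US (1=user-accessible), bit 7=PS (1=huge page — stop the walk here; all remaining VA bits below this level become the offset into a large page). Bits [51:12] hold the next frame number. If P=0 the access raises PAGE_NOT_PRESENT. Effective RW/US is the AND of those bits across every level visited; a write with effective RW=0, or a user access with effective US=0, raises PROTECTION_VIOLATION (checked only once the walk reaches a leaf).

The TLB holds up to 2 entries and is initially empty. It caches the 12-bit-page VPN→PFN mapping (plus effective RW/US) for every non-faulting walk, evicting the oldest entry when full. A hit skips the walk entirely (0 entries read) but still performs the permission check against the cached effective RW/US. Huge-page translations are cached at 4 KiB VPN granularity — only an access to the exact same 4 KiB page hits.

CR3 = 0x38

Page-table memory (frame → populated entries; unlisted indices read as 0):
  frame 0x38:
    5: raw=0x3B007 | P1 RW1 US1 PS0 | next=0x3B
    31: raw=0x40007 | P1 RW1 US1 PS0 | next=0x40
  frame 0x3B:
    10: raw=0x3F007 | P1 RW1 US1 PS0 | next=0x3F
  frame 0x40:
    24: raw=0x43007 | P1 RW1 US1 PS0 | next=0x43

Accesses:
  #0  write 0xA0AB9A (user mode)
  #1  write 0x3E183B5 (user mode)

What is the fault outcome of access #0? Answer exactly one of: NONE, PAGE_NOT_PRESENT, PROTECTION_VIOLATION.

Trace:
#0 VA=0xA0AB9A (w,user):
  [0] read 0x38 idx=5: raw=0x3B007 flags P=1 W=1 U=1 S=0
  [1] read 0x3B idx=10: raw=0x3F007 flags P=1 W=1 U=1 S=0
  ⇒ phys 0x3FB9A  [2 reads]
#1 VA=0x3E183B5 (w,user):
  [0] read 0x38 idx=31: raw=0x40007 flags P=1 W=1 U=1 S=0
  [1] read 0x40 idx=24: raw=0x43007 flags P=1 W=1 U=1 S=0
  ⇒ phys 0x433B5  [2 reads]

Access #0 fault: NONE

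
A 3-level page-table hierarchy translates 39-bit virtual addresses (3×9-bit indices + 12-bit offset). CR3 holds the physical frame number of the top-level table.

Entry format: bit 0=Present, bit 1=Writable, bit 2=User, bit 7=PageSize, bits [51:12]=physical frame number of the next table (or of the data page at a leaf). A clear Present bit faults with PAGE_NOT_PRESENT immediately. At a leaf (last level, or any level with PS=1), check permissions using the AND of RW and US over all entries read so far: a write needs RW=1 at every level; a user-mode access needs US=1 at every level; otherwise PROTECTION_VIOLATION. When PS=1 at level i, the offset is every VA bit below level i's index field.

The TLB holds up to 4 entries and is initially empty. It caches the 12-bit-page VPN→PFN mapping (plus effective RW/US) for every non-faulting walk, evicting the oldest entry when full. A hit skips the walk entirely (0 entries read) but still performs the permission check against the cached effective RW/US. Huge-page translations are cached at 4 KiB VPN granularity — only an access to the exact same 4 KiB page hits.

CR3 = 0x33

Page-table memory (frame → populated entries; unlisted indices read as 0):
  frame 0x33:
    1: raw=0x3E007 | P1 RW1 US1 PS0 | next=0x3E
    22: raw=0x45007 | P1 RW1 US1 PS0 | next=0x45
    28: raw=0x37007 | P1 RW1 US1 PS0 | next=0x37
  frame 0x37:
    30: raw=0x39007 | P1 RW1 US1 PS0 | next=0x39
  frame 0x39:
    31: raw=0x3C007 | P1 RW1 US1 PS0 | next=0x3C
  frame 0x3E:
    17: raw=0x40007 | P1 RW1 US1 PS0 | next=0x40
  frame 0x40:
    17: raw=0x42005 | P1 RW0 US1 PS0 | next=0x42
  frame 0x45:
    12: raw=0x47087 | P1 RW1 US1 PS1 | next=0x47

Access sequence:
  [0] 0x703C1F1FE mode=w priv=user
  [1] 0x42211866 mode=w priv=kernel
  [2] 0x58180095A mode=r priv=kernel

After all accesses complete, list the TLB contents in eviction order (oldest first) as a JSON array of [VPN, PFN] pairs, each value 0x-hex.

Trace:
#0 VA=0x703C1F1FE (w,user):
  lvl0: tbl 0x33, slot 28 ⇒ 0x37007 (P1/RW1/US1/PS0)
  lvl1: tbl 0x37, slot 30 ⇒ 0x39007 (P1/RW1/US1/PS0)
  lvl2: tbl 0x39, slot 31 ⇒ 0x3C007 (P1/RW1/US1/PS0)
  → PA=0x3C1FE  (3 entries read)
#1 VA=0x42211866 (w,kernel):
  lvl0: tbl 0x33, slot 1 ⇒ 0x3E007 (P1/RW1/US1/PS0)
  lvl1: tbl 0x3E, slot 17 ⇒ 0x40007 (P1/RW1/US1/PS0)
  lvl2: tbl 0x40, slot 17 ⇒ 0x42005 (P1/RW0/US1/PS0)
  ✗ PROTECTION_VIOLATION  [3 reads]
#2 VA=0x58180095A (r,kernel):
  lvl0: tbl 0x33, slot 22 ⇒ 0x45007 (P1/RW1/US1/PS0)
  lvl1: tbl 0x45, slot 12 ⇒ 0x47087 (P1/RW1/US1/PS1)
  → PA=0x4795A (huge @L1)  (2 entries read)

TLB: [["0x703C1F", "0x3C"], ["0x581800", "0x47"]]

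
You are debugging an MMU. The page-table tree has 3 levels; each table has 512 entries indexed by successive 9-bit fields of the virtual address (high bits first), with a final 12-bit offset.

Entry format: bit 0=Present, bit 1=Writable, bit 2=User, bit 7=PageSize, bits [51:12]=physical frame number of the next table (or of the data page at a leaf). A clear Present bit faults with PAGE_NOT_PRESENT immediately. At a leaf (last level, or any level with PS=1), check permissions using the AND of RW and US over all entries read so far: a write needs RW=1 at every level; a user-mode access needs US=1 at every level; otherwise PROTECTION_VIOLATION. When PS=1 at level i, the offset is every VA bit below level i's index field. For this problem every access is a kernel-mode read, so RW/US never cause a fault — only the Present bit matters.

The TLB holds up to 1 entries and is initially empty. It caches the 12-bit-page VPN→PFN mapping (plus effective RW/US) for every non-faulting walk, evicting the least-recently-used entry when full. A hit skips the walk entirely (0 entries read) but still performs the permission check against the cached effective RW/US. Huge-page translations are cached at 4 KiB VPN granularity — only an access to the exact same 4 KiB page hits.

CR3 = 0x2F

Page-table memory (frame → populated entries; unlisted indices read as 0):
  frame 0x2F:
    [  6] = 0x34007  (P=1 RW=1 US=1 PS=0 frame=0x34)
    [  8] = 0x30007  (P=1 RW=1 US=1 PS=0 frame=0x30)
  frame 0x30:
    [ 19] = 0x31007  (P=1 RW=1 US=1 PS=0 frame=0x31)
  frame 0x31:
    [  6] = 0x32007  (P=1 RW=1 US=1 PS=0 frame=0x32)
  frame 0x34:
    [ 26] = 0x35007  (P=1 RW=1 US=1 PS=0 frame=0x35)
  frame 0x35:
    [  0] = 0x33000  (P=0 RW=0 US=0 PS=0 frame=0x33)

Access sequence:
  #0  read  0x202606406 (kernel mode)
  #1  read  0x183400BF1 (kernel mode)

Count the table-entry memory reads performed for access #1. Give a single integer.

Per-access translation:
#0 VA=0x202606406 (r,kernel):
  [0] read 0x2F idx=8: raw=0x30007 flags P=1 W=1 U=1 S=0
  [1] read 0x30 idx=19: raw=0x31007 flags P=1 W=1 U=1 S=0
  [2] read 0x31 idx=6: raw=0x32007 flags P=1 W=1 U=1 S=0
  ⇒ phys 0x32406  [3 reads]
#1 VA=0x183400BF1 (r,kernel):
  [0] read 0x2F idx=6: raw=0x34007 flags P=1 W=1 U=1 S=0
  [1] read 0x34 idx=26: raw=0x35007 flags P=1 W=1 U=1 S=0
  [2] read 0x35 idx=0: raw=0x33000 flags P=0 W=0 U=0 S=0
  → PAGE_NOT_PRESENT  (3 entries read)

Entries read for #1: 3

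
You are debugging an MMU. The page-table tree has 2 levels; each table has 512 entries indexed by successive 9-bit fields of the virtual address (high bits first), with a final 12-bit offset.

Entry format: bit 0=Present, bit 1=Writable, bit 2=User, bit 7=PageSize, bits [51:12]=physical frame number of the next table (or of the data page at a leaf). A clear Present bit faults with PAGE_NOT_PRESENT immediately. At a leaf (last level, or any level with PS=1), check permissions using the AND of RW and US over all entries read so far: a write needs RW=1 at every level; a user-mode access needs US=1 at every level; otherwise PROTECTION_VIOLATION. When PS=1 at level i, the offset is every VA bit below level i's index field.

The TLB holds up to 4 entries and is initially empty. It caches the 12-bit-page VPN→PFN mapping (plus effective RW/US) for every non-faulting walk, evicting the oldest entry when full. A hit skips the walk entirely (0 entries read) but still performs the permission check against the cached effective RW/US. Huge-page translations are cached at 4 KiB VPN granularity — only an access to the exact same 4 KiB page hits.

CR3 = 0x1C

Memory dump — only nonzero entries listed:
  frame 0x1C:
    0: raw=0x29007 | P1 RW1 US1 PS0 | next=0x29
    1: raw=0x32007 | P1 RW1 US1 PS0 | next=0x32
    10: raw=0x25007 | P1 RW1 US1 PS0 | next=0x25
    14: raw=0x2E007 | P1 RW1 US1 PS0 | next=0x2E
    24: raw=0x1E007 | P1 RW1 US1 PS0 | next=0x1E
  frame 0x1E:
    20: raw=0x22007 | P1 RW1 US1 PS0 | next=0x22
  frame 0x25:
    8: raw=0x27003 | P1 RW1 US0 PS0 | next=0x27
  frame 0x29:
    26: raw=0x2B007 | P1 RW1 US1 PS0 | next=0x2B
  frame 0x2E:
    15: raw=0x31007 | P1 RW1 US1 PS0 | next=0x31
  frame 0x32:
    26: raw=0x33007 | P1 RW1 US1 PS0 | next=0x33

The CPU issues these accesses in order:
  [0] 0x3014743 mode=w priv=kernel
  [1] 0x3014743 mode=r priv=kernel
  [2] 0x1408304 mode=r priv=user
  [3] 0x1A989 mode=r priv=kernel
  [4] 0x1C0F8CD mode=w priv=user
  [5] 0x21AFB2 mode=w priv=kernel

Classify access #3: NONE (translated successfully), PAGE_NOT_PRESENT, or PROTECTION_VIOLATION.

Walk each access:
#0 VA=0x3014743 (w,kernel):
  lvl0: tbl 0x1C, slot 24 ⇒ 0x1E007 (P1/RW1/US1/PS0)
  lvl1: tbl 0x1E, slot 20 ⇒ 0x22007 (P1/RW1/US1/PS0)
  ⇒ phys 0x22743  [2 reads]
#1 VA=0x3014743 (r,kernel):
  TLB hit vpn=0x3014 → PA=0x22743
#2 VA=0x1408304 (r,user):
  lvl0: tbl 0x1C, slot 10 ⇒ 0x25007 (P1/RW1/US1/PS0)
  lvl1: tbl 0x25, slot 8 ⇒ 0x27003 (P1/RW1/US0/PS0)
  → PROTECTION_VIOLATION  (2 entries read)
#3 VA=0x1A989 (r,kernel):
  lvl0: tbl 0x1C, slot 0 ⇒ 0x29007 (P1/RW1/US1/PS0)
  lvl1: tbl 0x29, slot 26 ⇒ 0x2B007 (P1/RW1/US1/PS0)
  ⇒ phys 0x2B989  [2 reads]
#4 VA=0x1C0F8CD (w,user):
  lvl0: tbl 0x1C, slot 14 ⇒ 0x2E007 (P1/RW1/US1/PS0)
  lvl1: tbl 0x2E, slot 15 ⇒ 0x31007 (P1/RW1/US1/PS0)
  ⇒ phys 0x318CD  [2 reads]
#5 VA=0x21AFB2 (w,kernel):
  lvl0: tbl 0x1C, slot 1 ⇒ 0x32007 (P1/RW1/US1/PS0)
  lvl1: tbl 0x32, slot 26 ⇒ 0x33007 (P1/RW1/US1/PS0)
  ⇒ phys 0x33FB2  [2 reads]

Access #3 fault: NONE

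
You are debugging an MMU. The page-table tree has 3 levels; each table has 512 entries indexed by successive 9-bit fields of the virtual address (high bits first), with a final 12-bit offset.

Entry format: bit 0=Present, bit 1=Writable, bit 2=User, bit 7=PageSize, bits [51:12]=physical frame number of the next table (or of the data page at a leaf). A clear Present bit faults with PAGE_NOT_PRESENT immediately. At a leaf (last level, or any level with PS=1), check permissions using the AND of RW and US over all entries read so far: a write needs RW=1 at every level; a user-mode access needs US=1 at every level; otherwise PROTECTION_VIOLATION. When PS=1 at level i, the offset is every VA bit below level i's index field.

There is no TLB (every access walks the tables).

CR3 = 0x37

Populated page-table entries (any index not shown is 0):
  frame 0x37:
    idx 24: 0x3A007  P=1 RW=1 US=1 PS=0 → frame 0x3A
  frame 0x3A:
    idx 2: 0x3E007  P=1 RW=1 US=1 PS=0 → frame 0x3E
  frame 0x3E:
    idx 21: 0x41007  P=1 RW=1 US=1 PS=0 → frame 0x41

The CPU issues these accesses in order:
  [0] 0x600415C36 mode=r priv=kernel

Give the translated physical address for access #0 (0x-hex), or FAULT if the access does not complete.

Trace:
#0 VA=0x600415C36 (r,kernel):
  [0] read 0x37 idx=24: raw=0x3A007 flags P=1 W=1 U=1 S=0
  [1] read 0x3A idx=2: raw=0x3E007 flags P=1 W=1 U=1 S=0
  [2] read 0x3E idx=21: raw=0x41007 flags P=1 W=1 U=1 S=0
  ✓ 0x41C36  — 3 lookups

Access #0 PA: 0x41C36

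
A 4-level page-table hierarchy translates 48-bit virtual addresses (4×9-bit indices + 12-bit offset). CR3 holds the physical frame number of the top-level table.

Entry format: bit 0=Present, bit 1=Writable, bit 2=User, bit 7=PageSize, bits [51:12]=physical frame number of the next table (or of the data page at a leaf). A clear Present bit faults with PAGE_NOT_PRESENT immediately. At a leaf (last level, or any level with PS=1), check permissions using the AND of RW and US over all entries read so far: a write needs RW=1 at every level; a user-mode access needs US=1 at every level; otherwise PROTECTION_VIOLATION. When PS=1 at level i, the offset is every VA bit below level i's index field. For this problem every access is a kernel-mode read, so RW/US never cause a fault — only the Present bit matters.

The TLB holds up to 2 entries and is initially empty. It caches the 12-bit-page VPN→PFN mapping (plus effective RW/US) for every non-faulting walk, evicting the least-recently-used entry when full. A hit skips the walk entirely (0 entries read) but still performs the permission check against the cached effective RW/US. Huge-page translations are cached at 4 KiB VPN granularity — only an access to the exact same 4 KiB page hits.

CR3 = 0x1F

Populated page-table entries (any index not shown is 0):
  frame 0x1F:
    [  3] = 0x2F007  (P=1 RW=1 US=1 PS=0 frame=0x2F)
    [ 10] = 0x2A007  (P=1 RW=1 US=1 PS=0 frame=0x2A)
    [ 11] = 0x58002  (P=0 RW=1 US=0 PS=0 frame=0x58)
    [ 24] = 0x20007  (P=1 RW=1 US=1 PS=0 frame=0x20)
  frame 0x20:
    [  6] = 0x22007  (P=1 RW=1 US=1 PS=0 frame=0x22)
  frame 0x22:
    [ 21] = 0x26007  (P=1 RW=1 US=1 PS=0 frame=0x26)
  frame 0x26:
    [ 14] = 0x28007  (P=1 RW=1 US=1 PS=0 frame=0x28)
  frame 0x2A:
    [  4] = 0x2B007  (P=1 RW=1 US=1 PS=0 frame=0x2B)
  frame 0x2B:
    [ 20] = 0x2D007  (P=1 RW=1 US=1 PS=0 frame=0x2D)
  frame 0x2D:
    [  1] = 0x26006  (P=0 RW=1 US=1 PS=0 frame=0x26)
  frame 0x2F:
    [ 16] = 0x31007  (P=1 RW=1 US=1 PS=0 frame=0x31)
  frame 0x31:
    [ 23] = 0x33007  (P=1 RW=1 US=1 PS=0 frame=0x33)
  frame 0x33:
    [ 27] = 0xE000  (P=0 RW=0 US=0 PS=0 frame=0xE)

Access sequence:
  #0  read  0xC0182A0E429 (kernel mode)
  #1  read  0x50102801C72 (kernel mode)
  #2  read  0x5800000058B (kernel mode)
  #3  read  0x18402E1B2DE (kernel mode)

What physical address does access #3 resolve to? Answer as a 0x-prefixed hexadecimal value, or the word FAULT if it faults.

Trace:
#0 VA=0xC0182A0E429 (r,kernel):
  L0 @0x1F[24] → 0x20007  P=1,RW=1,US=1,PS=0
  L1 @0x20[6] → 0x22007  P=1,RW=1,US=1,PS=0
  L2 @0x22[21] → 0x26007  P=1,RW=1,US=1,PS=0
  L3 @0x26[14] → 0x28007  P=1,RW=1,US=1,PS=0
  ✓ 0x28429  — 4 lookups
#1 VA=0x50102801C72 (r,kernel):
  L0 @0x1F[10] → 0x2A007  P=1,RW=1,US=1,PS=0
  L1 @0x2A[4] → 0x2B007  P=1,RW=1,US=1,PS=0
  L2 @0x2B[20] → 0x2D007  P=1,RW=1,US=1,PS=0
  L3 @0x2D[1] → 0x26006  P=0,RW=1,US=1,PS=0
  ⇒ fault: PAGE_NOT_PRESENT  — 4 lookups
#2 VA=0x5800000058B (r,kernel):
  L0 @0x1F[11] → 0x58002  P=0,RW=1,US=0,PS=0
  ⇒ fault: PAGE_NOT_PRESENT  — 1 lookups
#3 VA=0x18402E1B2DE (r,kernel):
  L0 @0x1F[3] → 0x2F007  P=1,RW=1,US=1,PS=0
  L1 @0x2F[16] → 0x31007  P=1,RW=1,US=1,PS=0
  L2 @0x31[23] → 0x33007  P=1,RW=1,US=1,PS=0
  L3 @0x33[27] → 0xE000  P=0,RW=0,US=0,PS=0
  ⇒ fault: PAGE_NOT_PRESENT  — 4 lookups

Access #3 PA: FAULT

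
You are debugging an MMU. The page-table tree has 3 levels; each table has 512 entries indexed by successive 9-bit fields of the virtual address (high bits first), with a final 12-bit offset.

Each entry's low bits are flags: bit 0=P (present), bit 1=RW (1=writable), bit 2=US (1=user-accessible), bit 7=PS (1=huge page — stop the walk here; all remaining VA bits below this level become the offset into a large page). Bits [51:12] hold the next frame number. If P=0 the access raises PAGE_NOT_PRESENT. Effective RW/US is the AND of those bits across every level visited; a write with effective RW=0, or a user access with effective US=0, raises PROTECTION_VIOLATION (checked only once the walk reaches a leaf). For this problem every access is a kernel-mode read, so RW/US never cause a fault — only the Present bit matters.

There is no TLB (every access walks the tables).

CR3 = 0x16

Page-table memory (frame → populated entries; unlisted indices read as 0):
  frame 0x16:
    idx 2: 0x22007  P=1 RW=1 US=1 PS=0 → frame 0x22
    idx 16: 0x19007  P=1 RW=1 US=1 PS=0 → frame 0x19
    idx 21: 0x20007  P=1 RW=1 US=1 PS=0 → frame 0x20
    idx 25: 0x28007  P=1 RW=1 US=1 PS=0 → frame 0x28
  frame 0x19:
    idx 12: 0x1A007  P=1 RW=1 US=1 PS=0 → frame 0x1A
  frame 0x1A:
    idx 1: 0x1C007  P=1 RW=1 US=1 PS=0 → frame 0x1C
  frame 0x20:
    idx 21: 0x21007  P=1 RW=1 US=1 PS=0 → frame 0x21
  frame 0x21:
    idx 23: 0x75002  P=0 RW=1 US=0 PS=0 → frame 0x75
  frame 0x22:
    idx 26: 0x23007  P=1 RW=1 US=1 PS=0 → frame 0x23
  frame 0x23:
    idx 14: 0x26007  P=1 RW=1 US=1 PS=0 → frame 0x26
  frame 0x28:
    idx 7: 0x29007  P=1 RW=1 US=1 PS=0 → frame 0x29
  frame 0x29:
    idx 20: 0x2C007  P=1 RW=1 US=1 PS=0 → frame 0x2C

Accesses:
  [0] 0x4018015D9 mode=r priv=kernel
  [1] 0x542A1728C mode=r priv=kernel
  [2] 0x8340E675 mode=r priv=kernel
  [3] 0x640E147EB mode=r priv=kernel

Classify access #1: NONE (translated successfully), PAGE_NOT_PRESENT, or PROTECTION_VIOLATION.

Trace:
#0 VA=0x4018015D9 (r,kernel):
  [0] read 0x16 idx=16: raw=0x19007 flags P=1 W=1 U=1 S=0
  [1] read 0x19 idx=12: raw=0x1A007 flags P=1 W=1 U=1 S=0
  [2] read 0x1A idx=1: raw=0x1C007 flags P=1 W=1 U=1 S=0
  ✓ 0x1C5D9  — 3 lookups
#1 VA=0x542A1728C (r,kernel):
  [0] read 0x16 idx=21: raw=0x20007 flags P=1 W=1 U=1 S=0
  [1] read 0x20 idx=21: raw=0x21007 flags P=1 W=1 U=1 S=0
  [2] read 0x21 idx=23: raw=0x75002 flags P=0 W=1 U=0 S=0
  → PAGE_NOT_PRESENT  (3 entries read)
#2 VA=0x8340E675 (r,kernel):
  [0] read 0x16 idx=2: raw=0x22007 flags P=1 W=1 U=1 S=0
  [1] read 0x22 idx=26: raw=0x23007 flags P=1 W=1 U=1 S=0
  [2] read 0x23 idx=14: raw=0x26007 flags P=1 W=1 U=1 S=0
  ✓ 0x26675  — 3 lookups
#3 VA=0x640E147EB (r,kernel):
  [0] read 0x16 idx=25: raw=0x28007 flags P=1 W=1 U=1 S=0
  [1] read 0x28 idx=7: raw=0x29007 flags P=1 W=1 U=1 S=0
  [2] read 0x29 idx=20: raw=0x2C007 flags P=1 W=1 U=1 S=0
  ✓ 0x2C7EB  — 3 lookups

Access #1 fault: PAGE_NOT_PRESENT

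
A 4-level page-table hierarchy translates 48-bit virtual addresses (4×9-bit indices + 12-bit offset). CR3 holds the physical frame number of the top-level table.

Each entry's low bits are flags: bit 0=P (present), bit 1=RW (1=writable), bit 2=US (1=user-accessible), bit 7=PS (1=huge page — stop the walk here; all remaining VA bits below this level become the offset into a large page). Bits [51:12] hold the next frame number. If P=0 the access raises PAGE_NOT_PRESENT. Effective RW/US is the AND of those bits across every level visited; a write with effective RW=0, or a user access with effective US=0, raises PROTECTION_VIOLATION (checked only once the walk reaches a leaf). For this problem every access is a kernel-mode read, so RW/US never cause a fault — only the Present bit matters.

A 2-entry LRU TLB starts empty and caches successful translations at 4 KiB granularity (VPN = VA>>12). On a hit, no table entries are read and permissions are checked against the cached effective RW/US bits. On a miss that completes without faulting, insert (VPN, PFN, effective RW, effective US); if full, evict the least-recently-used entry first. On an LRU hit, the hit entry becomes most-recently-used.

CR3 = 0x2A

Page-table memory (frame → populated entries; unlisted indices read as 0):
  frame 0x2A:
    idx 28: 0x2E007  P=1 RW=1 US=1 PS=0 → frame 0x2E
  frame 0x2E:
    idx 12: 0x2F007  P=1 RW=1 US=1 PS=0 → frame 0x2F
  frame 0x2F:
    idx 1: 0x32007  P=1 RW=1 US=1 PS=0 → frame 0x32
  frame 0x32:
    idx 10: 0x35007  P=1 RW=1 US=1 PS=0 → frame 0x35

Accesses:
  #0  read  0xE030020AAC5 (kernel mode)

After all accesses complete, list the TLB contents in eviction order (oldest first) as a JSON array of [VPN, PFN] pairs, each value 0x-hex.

Per-access translation:
#0 VA=0xE030020AAC5 (r,kernel):
  [0] read 0x2A idx=28: raw=0x2E007 flags P=1 W=1 U=1 S=0
  [1] read 0x2E idx=12: raw=0x2F007 flags P=1 W=1 U=1 S=0
  [2] read 0x2F idx=1: raw=0x32007 flags P=1 W=1 U=1 S=0
  [3] read 0x32 idx=10: raw=0x35007 flags P=1 W=1 U=1 S=0
  → PA=0x35AC5  (4 entries read)

TLB: [["0xE030020A", "0x35"]]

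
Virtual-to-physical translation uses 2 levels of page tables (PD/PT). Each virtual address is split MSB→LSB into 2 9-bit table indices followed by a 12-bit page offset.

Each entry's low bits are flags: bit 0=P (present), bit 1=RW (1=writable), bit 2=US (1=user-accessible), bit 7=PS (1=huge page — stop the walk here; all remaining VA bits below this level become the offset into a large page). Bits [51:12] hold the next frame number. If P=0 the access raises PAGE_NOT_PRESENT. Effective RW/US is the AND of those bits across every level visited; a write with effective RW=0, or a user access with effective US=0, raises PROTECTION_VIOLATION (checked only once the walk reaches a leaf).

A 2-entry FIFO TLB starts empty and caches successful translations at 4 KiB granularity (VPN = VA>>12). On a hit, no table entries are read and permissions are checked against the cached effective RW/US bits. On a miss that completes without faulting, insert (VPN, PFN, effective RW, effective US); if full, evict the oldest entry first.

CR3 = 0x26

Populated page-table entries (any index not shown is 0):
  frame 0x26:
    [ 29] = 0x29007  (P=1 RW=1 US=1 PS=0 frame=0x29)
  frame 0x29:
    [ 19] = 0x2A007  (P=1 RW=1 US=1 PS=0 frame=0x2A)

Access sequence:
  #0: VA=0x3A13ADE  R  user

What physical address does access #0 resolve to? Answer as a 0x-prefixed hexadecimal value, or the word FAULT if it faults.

Walk each access:
#0 VA=0x3A13ADE (r,user):
  lvl0: tbl 0x26, slot 29 ⇒ 0x29007 (P1/RW1/US1/PS0)
  lvl1: tbl 0x29, slot 19 ⇒ 0x2A007 (P1/RW1/US1/PS0)
  → PA=0x2AADE  (2 entries read)

Access #0 PA: 0x2AADE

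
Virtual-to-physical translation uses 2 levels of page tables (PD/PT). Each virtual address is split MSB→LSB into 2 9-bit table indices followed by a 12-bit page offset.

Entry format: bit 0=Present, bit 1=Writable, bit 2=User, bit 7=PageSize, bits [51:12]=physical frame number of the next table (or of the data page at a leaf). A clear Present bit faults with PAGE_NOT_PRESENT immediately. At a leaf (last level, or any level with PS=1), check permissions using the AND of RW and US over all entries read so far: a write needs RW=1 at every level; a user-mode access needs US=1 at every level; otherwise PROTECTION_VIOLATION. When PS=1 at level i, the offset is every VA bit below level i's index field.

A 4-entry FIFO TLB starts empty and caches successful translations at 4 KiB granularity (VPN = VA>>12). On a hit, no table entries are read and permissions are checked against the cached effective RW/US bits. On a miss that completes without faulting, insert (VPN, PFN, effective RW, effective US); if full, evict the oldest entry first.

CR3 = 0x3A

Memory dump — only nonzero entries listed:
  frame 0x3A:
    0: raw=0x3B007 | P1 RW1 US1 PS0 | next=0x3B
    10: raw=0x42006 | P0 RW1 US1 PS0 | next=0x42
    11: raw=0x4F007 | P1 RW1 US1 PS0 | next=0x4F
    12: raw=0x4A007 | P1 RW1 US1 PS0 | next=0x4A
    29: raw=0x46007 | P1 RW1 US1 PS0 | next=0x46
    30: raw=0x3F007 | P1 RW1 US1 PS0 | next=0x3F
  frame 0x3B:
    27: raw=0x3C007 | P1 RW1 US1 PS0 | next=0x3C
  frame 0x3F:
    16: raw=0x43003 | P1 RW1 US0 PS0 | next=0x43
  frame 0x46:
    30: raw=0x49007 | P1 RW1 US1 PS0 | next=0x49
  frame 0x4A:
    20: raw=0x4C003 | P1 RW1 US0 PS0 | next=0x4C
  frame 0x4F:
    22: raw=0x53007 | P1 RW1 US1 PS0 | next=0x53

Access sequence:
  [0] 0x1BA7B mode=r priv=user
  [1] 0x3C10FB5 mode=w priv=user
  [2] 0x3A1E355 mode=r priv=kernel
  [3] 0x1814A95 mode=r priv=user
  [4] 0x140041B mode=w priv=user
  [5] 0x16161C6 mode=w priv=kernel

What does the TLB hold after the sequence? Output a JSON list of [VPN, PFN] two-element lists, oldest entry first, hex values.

Trace:
#0 VA=0x1BA7B (r,user):
  L0: frame=0x3A idx=0 entry=0x3B007 [P=1 RW=1 US=1 PS=0]
  L1: frame=0x3B idx=27 entry=0x3C007 [P=1 RW=1 US=1 PS=0]
  ✓ 0x3CA7B  — 2 lookups
#1 VA=0x3C10FB5 (w,user):
  L0: frame=0x3A idx=30 entry=0x3F007 [P=1 RW=1 US=1 PS=0]
  L1: frame=0x3F idx=16 entry=0x43003 [P=1 RW=1 US=0 PS=0]
  ⇒ fault: PROTECTION_VIOLATION  — 2 lookups
#2 VA=0x3A1E355 (r,kernel):
  L0: frame=0x3A idx=29 entry=0x46007 [P=1 RW=1 US=1 PS=0]
  L1: frame=0x46 idx=30 entry=0x49007 [P=1 RW=1 US=1 PS=0]
  ✓ 0x49355  — 2 lookups
#3 VA=0x1814A95 (r,user):
  L0: frame=0x3A idx=12 entry=0x4A007 [P=1 RW=1 US=1 PS=0]
  L1: frame=0x4A idx=20 entry=0x4C003 [P=1 RW=1 US=0 PS=0]
  ⇒ fault: PROTECTION_VIOLATION  — 2 lookups
#4 VA=0x140041B (w,user):
  L0: frame=0x3A idx=10 entry=0x42006 [P=0 RW=1 US=1 PS=0]
  ⇒ fault: PAGE_NOT_PRESENT  — 1 lookups
#5 VA=0x16161C6 (w,kernel):
  L0: frame=0x3A idx=11 entry=0x4F007 [P=1 RW=1 US=1 PS=0]
  L1: frame=0x4F idx=22 entry=0x53007 [P=1 RW=1 US=1 PS=0]
  ✓ 0x531C6  — 2 lookups

TLB: [["0x1B", "0x3C"], ["0x3A1E", "0x49"], ["0x1616", "0x53"]]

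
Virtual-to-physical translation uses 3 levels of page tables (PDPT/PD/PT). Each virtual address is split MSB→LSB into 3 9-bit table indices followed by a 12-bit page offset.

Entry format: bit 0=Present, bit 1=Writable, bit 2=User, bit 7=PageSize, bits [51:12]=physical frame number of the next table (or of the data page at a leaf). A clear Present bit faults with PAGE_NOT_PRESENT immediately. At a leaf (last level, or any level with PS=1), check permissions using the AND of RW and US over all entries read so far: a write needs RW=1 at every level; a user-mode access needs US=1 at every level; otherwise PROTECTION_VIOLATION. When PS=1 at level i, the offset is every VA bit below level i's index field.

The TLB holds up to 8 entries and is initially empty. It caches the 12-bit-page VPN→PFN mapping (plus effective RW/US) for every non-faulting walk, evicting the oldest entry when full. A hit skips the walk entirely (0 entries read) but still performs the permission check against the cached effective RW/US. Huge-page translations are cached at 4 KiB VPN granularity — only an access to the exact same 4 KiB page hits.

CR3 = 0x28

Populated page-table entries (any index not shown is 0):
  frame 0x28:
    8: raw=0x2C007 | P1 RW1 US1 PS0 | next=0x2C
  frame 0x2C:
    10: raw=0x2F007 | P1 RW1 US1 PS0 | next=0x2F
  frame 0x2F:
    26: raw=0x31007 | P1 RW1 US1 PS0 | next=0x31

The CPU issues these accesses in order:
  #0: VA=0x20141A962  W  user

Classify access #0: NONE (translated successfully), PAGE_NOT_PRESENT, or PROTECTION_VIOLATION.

Trace:
#0 VA=0x20141A962 (w,user):
  lvl0: tbl 0x28, slot 8 ⇒ 0x2C007 (P1/RW1/US1/PS0)
  lvl1: tbl 0x2C, slot 10 ⇒ 0x2F007 (P1/RW1/US1/PS0)
  lvl2: tbl 0x2F, slot 26 ⇒ 0x31007 (P1/RW1/US1/PS0)
  ✓ 0x31962  — 3 lookups

Access #0 fault: NONE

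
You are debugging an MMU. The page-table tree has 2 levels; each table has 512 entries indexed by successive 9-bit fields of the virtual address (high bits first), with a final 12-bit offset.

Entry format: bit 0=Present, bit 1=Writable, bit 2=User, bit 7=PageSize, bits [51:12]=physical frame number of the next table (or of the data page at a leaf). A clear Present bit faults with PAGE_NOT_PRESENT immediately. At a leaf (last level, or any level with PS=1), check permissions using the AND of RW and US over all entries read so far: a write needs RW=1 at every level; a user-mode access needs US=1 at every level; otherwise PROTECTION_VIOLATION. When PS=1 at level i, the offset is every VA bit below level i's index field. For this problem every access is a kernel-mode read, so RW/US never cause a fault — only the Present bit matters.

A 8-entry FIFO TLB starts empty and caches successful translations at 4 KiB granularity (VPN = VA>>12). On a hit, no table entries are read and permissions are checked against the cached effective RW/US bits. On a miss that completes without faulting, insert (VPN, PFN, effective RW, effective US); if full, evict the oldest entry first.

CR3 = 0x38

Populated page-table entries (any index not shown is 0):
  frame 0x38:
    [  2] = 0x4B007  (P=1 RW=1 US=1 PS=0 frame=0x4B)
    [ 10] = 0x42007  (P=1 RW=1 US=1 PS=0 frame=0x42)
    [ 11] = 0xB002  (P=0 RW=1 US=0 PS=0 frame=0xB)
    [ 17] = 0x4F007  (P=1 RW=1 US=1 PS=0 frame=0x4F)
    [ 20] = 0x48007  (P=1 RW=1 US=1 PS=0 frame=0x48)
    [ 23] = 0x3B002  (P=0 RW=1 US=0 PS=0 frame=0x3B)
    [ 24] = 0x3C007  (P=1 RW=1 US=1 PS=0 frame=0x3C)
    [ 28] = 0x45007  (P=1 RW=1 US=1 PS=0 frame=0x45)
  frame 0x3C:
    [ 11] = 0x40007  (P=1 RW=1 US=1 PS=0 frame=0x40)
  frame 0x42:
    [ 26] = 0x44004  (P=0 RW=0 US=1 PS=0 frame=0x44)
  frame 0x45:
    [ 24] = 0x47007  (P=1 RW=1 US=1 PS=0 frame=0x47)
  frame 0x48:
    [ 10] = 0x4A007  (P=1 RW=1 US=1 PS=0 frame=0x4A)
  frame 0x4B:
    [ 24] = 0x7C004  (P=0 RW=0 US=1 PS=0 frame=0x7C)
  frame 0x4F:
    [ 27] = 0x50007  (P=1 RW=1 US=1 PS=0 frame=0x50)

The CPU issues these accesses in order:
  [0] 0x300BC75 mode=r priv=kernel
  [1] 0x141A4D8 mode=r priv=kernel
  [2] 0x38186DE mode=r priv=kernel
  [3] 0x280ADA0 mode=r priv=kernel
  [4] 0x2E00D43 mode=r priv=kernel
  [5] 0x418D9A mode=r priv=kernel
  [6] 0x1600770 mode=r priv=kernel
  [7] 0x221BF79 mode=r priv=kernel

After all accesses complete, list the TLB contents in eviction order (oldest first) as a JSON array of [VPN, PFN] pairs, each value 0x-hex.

Trace:
#0 VA=0x300BC75 (r,kernel):
  L0 @0x38[24] → 0x3C007  P=1,RW=1,US=1,PS=0
  L1 @0x3C[11] → 0x40007  P=1,RW=1,US=1,PS=0
  → PA=0x40C75  (2 entries read)
#1 VA=0x141A4D8 (r,kernel):
  L0 @0x38[10] → 0x42007  P=1,RW=1,US=1,PS=0
  L1 @0x42[26] → 0x44004  P=0,RW=0,US=1,PS=0
  → PAGE_NOT_PRESENT  (2 entries read)
#2 VA=0x38186DE (r,kernel):
  L0 @0x38[28] → 0x45007  P=1,RW=1,US=1,PS=0
  L1 @0x45[24] → 0x47007  P=1,RW=1,US=1,PS=0
  → PA=0x476DE  (2 entries read)
#3 VA=0x280ADA0 (r,kernel):
  L0 @0x38[20] → 0x48007  P=1,RW=1,US=1,PS=0
  L1 @0x48[10] → 0x4A007  P=1,RW=1,US=1,PS=0
  → PA=0x4ADA0  (2 entries read)
#4 VA=0x2E00D43 (r,kernel):
  L0 @0x38[23] → 0x3B002  P=0,RW=1,US=0,PS=0
  → PAGE_NOT_PRESENT  (1 entries read)
#5 VA=0x418D9A (r,kernel):
  L0 @0x38[2] → 0x4B007  P=1,RW=1,US=1,PS=0
  L1 @0x4B[24] → 0x7C004  P=0,RW=0,US=1,PS=0
  → PAGE_NOT_PRESENT  (2 entries read)
#6 VA=0x1600770 (r,kernel):
  L0 @0x38[11] → 0xB002  P=0,RW=1,US=0,PS=0
  → PAGE_NOT_PRESENT  (1 entries read)
#7 VA=0x221BF79 (r,kernel):
  L0 @0x38[17] → 0x4F007  P=1,RW=1,US=1,PS=0
  L1 @0x4F[27] → 0x50007  P=1,RW=1,US=1,PS=0
  → PA=0x50F79  (2 entries read)

TLB: [["0x300B", "0x40"], ["0x3818", "0x47"], ["0x280A", "0x4A"], ["0x221B", "0x50"]]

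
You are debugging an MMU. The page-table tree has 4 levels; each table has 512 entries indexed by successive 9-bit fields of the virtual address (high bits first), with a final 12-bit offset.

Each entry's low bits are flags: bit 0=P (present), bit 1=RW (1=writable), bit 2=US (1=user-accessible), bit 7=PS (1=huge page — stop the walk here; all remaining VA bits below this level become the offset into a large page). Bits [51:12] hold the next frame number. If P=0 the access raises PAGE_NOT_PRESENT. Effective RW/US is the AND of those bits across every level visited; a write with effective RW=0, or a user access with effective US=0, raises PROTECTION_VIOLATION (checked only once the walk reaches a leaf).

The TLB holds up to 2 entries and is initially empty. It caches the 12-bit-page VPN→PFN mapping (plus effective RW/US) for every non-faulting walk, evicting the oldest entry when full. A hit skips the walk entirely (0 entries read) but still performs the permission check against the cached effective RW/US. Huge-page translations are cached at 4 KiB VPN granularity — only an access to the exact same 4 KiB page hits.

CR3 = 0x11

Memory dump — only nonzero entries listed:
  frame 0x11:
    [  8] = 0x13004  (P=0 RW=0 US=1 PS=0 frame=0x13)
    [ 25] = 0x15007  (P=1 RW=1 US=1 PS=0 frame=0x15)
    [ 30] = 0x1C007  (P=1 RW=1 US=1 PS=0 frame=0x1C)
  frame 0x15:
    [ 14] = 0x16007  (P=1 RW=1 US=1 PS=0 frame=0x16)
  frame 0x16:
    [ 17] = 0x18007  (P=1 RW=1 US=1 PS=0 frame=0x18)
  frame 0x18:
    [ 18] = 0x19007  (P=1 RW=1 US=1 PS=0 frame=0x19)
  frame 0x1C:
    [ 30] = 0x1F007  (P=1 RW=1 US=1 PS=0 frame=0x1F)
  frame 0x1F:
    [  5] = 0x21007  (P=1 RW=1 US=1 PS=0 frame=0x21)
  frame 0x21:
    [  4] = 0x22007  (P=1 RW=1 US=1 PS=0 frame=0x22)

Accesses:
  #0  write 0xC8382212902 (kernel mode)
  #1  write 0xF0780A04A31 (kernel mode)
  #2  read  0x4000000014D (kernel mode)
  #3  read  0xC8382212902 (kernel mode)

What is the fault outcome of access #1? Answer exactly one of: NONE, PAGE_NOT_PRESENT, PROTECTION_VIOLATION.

Per-access translation:
#0 VA=0xC8382212902 (w,kernel):
  lvl0: tbl 0x11, slot 25 ⇒ 0x15007 (P1/RW1/US1/PS0)
  lvl1: tbl 0x15, slot 14 ⇒ 0x16007 (P1/RW1/US1/PS0)
  lvl2: tbl 0x16, slot 17 ⇒ 0x18007 (P1/RW1/US1/PS0)
  lvl3: tbl 0x18, slot 18 ⇒ 0x19007 (P1/RW1/US1/PS0)
  → PA=0x19902  (4 entries read)
#1 VA=0xF0780A04A31 (w,kernel):
  lvl0: tbl 0x11, slot 30 ⇒ 0x1C007 (P1/RW1/US1/PS0)
  lvl1: tbl 0x1C, slot 30 ⇒ 0x1F007 (P1/RW1/US1/PS0)
  lvl2: tbl 0x1F, slot 5 ⇒ 0x21007 (P1/RW1/US1/PS0)
  lvl3: tbl 0x21, slot 4 ⇒ 0x22007 (P1/RW1/US1/PS0)
  → PA=0x22A31  (4 entries read)
#2 VA=0x4000000014D (r,kernel):
  lvl0: tbl 0x11, slot 8 ⇒ 0x13004 (P0/RW0/US1/PS0)
  → PAGE_NOT_PRESENT  (1 entries read)
#3 VA=0xC8382212902 (r,kernel):
  TLB hit vpn=0xC8382212 → PA=0x19902

Access #1 fault: NONE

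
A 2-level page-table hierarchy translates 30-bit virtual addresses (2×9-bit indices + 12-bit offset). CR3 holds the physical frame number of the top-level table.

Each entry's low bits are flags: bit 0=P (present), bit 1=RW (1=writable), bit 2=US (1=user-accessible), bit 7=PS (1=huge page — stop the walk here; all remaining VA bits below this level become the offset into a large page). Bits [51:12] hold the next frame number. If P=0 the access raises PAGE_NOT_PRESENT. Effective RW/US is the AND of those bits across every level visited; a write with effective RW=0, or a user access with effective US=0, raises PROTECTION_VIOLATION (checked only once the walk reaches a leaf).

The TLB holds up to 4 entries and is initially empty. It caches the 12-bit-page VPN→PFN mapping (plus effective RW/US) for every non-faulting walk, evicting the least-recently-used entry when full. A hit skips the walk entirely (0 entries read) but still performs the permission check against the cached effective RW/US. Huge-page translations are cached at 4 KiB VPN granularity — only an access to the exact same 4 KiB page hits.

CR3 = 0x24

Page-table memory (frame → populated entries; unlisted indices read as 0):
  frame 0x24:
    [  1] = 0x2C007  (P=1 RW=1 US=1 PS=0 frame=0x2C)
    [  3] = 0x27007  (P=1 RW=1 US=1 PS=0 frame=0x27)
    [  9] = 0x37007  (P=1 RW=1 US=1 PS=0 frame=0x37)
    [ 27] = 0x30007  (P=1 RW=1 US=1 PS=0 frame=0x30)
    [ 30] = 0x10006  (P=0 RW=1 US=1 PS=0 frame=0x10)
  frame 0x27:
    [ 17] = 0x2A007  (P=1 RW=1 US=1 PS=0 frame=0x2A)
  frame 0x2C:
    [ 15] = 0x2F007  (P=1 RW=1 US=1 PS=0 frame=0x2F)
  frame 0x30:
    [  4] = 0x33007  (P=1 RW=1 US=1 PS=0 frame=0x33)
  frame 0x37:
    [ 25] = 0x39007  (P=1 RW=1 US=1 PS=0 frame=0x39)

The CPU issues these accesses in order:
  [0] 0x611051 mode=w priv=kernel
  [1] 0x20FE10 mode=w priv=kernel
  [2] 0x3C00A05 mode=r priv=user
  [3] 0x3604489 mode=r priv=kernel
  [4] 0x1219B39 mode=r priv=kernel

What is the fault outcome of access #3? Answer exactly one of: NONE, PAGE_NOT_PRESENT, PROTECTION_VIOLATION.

Trace:
#0 VA=0x611051 (w,kernel):
  L0 @0x24[3] → 0x27007  P=1,RW=1,US=1,PS=0
  L1 @0x27[17] → 0x2A007  P=1,RW=1,US=1,PS=0
  ✓ 0x2A051  — 2 lookups
#1 VA=0x20FE10 (w,kernel):
  L0 @0x24[1] → 0x2C007  P=1,RW=1,US=1,PS=0
  L1 @0x2C[15] → 0x2F007  P=1,RW=1,US=1,PS=0
  ✓ 0x2FE10  — 2 lookups
#2 VA=0x3C00A05 (r,user):
  L0 @0x24[30] → 0x10006  P=0,RW=1,US=1,PS=0
  → PAGE_NOT_PRESENT  (1 entries read)
#3 VA=0x3604489 (r,kernel):
  L0 @0x24[27] → 0x30007  P=1,RW=1,US=1,PS=0
  L1 @0x30[4] → 0x33007  P=1,RW=1,US=1,PS=0
  ✓ 0x33489  — 2 lookups
#4 VA=0x1219B39 (r,kernel):
  L0 @0x24[9] → 0x37007  P=1,RW=1,US=1,PS=0
  L1 @0x37[25] → 0x39007  P=1,RW=1,US=1,PS=0
  ✓ 0x39B39  — 2 lookups

Access #3 fault: NONE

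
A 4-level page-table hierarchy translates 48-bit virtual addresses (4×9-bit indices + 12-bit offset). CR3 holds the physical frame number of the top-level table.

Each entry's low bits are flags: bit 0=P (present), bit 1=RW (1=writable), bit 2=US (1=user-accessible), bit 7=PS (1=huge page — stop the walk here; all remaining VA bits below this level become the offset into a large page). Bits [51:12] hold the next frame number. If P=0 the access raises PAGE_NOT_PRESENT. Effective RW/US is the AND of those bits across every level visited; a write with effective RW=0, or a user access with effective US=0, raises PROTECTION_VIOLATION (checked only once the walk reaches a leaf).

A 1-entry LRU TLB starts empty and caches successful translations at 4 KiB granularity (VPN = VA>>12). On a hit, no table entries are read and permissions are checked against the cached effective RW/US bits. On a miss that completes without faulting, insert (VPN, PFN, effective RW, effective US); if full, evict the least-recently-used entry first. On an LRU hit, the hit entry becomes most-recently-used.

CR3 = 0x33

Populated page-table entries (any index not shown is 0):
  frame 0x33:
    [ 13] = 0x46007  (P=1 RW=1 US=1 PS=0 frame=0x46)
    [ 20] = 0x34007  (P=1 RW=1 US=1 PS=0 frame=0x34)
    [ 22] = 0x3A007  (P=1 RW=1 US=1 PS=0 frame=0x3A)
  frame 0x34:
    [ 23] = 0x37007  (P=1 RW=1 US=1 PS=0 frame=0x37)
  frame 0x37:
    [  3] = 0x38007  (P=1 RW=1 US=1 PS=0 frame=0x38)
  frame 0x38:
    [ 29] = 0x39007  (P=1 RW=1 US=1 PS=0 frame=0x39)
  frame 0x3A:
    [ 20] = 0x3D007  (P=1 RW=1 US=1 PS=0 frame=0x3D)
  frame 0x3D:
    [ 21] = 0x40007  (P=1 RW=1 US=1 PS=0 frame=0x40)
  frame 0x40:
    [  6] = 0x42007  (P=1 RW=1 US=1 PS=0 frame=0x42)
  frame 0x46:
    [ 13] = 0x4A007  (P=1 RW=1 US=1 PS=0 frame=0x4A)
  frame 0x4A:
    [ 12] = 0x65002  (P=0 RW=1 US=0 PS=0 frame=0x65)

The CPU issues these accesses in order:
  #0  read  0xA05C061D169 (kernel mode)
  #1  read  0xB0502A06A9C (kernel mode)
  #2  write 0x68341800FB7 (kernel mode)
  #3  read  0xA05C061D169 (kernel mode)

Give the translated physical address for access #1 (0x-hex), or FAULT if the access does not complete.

Per-access translation:
#0 VA=0xA05C061D169 (r,kernel):
  L0: frame=0x33 idx=20 entry=0x34007 [P=1 RW=1 US=1 PS=0]
  L1: frame=0x34 idx=23 entry=0x37007 [P=1 RW=1 US=1 PS=0]
  L2: frame=0x37 idx=3 entry=0x38007 [P=1 RW=1 US=1 PS=0]
  L3: frame=0x38 idx=29 entry=0x39007 [P=1 RW=1 US=1 PS=0]
  ⇒ phys 0x39169  [4 reads]
#1 VA=0xB0502A06A9C (r,kernel):
  L0: frame=0x33 idx=22 entry=0x3A007 [P=1 RW=1 US=1 PS=0]
  L1: frame=0x3A idx=20 entry=0x3D007 [P=1 RW=1 US=1 PS=0]
  L2: frame=0x3D idx=21 entry=0x40007 [P=1 RW=1 US=1 PS=0]
  L3: frame=0x40 idx=6 entry=0x42007 [P=1 RW=1 US=1 PS=0]
  ⇒ phys 0x42A9C  [4 reads]
#2 VA=0x68341800FB7 (w,kernel):
  L0: frame=0x33 idx=13 entry=0x46007 [P=1 RW=1 US=1 PS=0]
  L1: frame=0x46 idx=13 entry=0x4A007 [P=1 RW=1 US=1 PS=0]
  L2: frame=0x4A idx=12 entry=0x65002 [P=0 RW=1 US=0 PS=0]
  ⇒ fault: PAGE_NOT_PRESENT  — 3 lookups
#3 VA=0xA05C061D169 (r,kernel):
  L0: frame=0x33 idx=20 entry=0x34007 [P=1 RW=1 US=1 PS=0]
  L1: frame=0x34 idx=23 entry=0x37007 [P=1 RW=1 US=1 PS=0]
  L2: frame=0x37 idx=3 entry=0x38007 [P=1 RW=1 US=1 PS=0]
  L3: frame=0x38 idx=29 entry=0x39007 [P=1 RW=1 US=1 PS=0]
  ⇒ phys 0x39169  [4 reads]

Access #1 PA: 0x42A9C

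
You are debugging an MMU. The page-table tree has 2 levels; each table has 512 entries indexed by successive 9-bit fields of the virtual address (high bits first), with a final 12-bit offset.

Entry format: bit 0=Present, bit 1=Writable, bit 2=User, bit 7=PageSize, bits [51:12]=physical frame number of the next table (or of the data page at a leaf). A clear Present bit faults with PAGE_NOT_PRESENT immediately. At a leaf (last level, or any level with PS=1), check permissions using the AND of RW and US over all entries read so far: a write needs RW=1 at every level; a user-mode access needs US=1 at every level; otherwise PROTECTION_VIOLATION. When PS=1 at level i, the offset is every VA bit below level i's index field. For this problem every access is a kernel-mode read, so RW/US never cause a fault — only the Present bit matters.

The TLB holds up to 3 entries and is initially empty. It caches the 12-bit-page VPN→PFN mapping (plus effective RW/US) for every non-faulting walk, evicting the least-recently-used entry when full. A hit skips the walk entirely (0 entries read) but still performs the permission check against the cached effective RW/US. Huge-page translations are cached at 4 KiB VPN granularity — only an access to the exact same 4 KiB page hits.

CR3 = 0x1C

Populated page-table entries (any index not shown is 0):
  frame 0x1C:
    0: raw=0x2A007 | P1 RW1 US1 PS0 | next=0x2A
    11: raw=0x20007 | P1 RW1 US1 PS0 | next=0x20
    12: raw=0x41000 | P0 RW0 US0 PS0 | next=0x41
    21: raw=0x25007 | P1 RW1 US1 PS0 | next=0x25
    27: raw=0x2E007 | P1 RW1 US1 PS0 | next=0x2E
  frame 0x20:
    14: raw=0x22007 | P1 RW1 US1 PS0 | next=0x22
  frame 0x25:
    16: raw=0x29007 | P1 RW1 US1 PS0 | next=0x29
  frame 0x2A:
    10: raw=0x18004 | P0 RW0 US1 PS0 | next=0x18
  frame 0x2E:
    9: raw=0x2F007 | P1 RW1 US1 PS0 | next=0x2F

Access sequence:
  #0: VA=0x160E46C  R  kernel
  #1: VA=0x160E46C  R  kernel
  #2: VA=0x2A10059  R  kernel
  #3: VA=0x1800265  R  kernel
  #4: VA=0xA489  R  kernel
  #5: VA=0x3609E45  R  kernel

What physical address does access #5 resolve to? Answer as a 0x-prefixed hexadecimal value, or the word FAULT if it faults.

Per-access translation:
#0 VA=0x160E46C (r,kernel):
  L0 @0x1C[11] → 0x20007  P=1,RW=1,US=1,PS=0
  L1 @0x20[14] → 0x22007  P=1,RW=1,US=1,PS=0
  → PA=0x2246C  (2 entries read)
#1 VA=0x160E46C (r,kernel):
  TLB hit vpn=0x160E → PA=0x2246C
#2 VA=0x2A10059 (r,kernel):
  L0 @0x1C[21] → 0x25007  P=1,RW=1,US=1,PS=0
  L1 @0x25[16] → 0x29007  P=1,RW=1,US=1,PS=0
  → PA=0x29059  (2 entries read)
#3 VA=0x1800265 (r,kernel):
  L0 @0x1C[12] → 0x41000  P=0,RW=0,US=0,PS=0
  ⇒ fault: PAGE_NOT_PRESENT  — 1 lookups
#4 VA=0xA489 (r,kernel):
  L0 @0x1C[0] → 0x2A007  P=1,RW=1,US=1,PS=0
  L1 @0x2A[10] → 0x18004  P=0,RW=0,US=1,PS=0
  ⇒ fault: PAGE_NOT_PRESENT  — 2 lookups
#5 VA=0x3609E45 (r,kernel):
  L0 @0x1C[27] → 0x2E007  P=1,RW=1,US=1,PS=0
  L1 @0x2E[9] → 0x2F007  P=1,RW=1,US=1,PS=0
  → PA=0x2FE45  (2 entries read)

Access #5 PA: 0x2FE45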